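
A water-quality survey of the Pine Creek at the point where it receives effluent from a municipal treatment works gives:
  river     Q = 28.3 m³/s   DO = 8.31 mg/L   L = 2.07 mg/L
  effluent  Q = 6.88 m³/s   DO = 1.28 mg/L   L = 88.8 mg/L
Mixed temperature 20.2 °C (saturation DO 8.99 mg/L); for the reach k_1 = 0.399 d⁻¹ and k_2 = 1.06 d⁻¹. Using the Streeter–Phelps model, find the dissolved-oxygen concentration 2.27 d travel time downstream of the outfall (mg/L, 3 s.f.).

Mixed DO = (28.3×8.31 + 6.88×1.28)/(28.3+6.88) = 244.0/35.18 = 6.935 mg/L.
Mixed L₀ = (28.3×2.07 + 6.88×88.8)/(35.18) = 669.5/35.18 = 19.03 mg/L.
Initial deficit D₀ = C_s − DO₀ = 8.99 − 6.935 = 2.055 mg/L.
D(2.27) = [0.399×19.03/(1.06−0.399)](e^(−0.399×2.27) − e^(−1.06×2.27)) + 2.055 e^(−1.06×2.27)
= 11.49 × (0.4042 − 0.09016) + 2.055 × 0.09016 = 3.794 mg/L.
DO = 8.99 − 3.794 = 5.196 mg/L.

DO ≈ 5.20 mg/L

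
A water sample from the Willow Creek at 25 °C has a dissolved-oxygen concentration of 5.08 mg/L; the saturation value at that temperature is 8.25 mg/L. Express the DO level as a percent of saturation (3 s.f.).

% saturation = C/C_s × 100 = 5.08/8.25 × 100 = 61.6 %.

61.6 % saturation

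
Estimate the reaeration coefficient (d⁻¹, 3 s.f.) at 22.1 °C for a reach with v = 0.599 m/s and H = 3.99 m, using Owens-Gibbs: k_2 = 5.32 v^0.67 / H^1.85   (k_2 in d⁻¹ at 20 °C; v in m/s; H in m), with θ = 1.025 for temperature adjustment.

k_2(20) = 5.32 × 0.599^0.67 / 3.99^1.85 = 5.32 × 0.7094 / 12.94 = 0.2917 d⁻¹.
k_2(22.1) = 0.2917 × 1.025^(22.1−20) = 0.2917 × 1.053 = 0.3073 d⁻¹.

k_2 ≈ 0.307 d⁻¹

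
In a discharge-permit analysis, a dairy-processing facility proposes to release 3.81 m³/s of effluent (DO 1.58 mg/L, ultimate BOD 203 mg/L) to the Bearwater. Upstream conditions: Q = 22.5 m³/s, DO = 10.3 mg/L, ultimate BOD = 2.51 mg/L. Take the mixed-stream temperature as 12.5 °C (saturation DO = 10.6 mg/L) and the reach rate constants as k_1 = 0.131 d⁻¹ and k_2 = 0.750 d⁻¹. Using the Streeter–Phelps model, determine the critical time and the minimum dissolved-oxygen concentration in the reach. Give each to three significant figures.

Mixed DO = (22.5×10.3 + 3.81×1.58)/(22.5+3.81) = 237.8/26.31 = 9.037 mg/L.
Mixed L₀ = (22.5×2.51 + 3.81×203)/(26.31) = 829.9/26.31 = 31.54 mg/L.
Initial deficit D₀ = C_s − DO₀ = 10.6 − 9.037 = 1.563 mg/L.
t_c = (1/0.6190) ln[(0.750/0.131)(1 − 1.563×0.6190/(0.131×31.54))] = 1.616 × ln(4.385) = 2.388 d.
D_c = (0.131/0.750) × 31.54 × e^(−0.131×2.388) = 0.1747 × 31.54 × 0.7314 = 4.030 mg/L.
Minimum DO = 10.6 − 4.030 = 6.570 mg/L.

t_c ≈ 2.39 d; minimum DO ≈ 6.57 mg/L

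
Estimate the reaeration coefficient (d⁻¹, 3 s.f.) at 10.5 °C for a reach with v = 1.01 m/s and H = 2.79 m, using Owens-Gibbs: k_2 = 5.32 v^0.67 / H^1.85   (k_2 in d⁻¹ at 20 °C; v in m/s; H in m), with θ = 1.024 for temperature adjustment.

k_2(20) = 5.32 × 1.01^0.67 / 2.79^1.85 = 5.32 × 1.007 / 6.674 = 0.8025 d⁻¹.
k_2(10.5) = 0.8025 × 1.024^(10.5−20) = 0.8025 × 0.7983 = 0.6406 d⁻¹.

k_2 ≈ 0.641 d⁻¹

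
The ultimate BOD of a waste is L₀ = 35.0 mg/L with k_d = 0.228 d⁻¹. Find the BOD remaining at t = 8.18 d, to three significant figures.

L ≈ 5.42 mg/L

L_t = L₀ e^(−k_d t) = 35.0 × e^(−0.228×8.18) = 35.0 × 0.1549 = 5.421 mg/L.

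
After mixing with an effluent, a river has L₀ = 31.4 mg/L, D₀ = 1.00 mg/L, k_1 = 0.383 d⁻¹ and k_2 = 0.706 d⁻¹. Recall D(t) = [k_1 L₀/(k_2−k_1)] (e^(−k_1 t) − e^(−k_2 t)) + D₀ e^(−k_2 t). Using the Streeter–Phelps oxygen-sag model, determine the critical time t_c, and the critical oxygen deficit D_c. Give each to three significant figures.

t_c ≈ 1.81 d; D_c ≈ 8.52 mg/L

t_c = [1/(k_2−k_1)] ln[(k_2/k_1)(1 − D₀(k_2−k_1)/(k_1 L₀))]
= [1/(0.706−0.383)] ln[(0.706/0.383)(1 − 1.00×0.3230/(0.383×31.4))]
= (1/0.3230) ln[1.843 × 0.9731] = 3.096 × ln(1.794) = 3.096 × 0.5844 = 1.809 d.
L(t_c) = L₀ e^(−k_1 t_c) = 31.4 × 0.5001 = 15.70 mg/L, and at the critical point k_2 D_c = k_1 L, so D_c = (0.383/0.706) × 15.70 = 8.519 mg/L.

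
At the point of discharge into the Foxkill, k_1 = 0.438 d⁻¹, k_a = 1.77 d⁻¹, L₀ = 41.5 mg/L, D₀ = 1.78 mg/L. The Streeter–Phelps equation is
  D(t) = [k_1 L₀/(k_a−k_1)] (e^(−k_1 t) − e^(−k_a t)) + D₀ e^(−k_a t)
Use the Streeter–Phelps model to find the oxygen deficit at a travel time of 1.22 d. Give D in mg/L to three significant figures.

D ≈ 6.63 mg/L

k_1 L₀/(k_a−k_1) = 0.438×41.5/(1.77−0.438) = 18.18/1.332 = 13.65 mg/L.
e^(−k_1 t) = e^(−0.438×1.220) = 0.5860; e^(−k_a t) = e^(−1.77×1.220) = 0.1154.
D = 13.65 × (0.5860 − 0.1154) + 1.78 × 0.1154 = 6.423 + 0.2054 = 6.628 mg/L.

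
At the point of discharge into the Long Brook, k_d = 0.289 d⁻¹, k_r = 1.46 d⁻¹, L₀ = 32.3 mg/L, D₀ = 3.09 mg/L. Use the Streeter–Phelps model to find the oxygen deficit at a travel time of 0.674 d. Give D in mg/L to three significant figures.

D ≈ 4.74 mg/L

k_d L₀/(k_r−k_d) = 0.289×32.3/(1.46−0.289) = 9.335/1.171 = 7.972 mg/L.
e^(−k_d t) = e^(−0.289×0.6740) = 0.8230; e^(−k_r t) = e^(−1.46×0.6740) = 0.3738.
D = 7.972 × (0.8230 − 0.3738) + 3.09 × 0.3738 = 3.581 + 1.155 = 4.736 mg/L.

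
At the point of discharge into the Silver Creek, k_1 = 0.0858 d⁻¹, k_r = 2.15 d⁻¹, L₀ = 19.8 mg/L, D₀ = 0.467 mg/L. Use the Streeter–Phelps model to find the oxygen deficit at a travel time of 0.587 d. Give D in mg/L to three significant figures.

D ≈ 0.682 mg/L

k_1 L₀/(k_r−k_1) = 0.0858×19.8/(2.15−0.0858) = 1.699/2.064 = 0.8230 mg/L.
e^(−k_1 t) = e^(−0.0858×0.5870) = 0.9509; e^(−k_r t) = e^(−2.15×0.5870) = 0.2831.
D = 0.8230 × (0.9509 − 0.2831) + 0.467 × 0.2831 = 0.5496 + 0.1322 = 0.6818 mg/L.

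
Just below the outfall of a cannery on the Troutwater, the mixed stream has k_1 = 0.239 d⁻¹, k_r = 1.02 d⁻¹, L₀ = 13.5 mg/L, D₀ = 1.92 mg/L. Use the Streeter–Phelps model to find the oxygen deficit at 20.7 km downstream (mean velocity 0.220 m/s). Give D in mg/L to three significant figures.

D ≈ 2.46 mg/L

Travel time t = x/v = 20.7 km / (0.220 m/s) = 20700 m / 0.220 m/s = 94090 s = 1.089 d.
k_1 L₀/(k_r−k_1) = 0.239×13.5/(1.02−0.239) = 3.226/0.7810 = 4.131 mg/L.
e^(−k_1 t) = e^(−0.239×1.089) = 0.7708; e^(−k_r t) = e^(−1.02×1.089) = 0.3293.
D = 4.131 × (0.7708 − 0.3293) + 1.92 × 0.3293 = 1.824 + 0.6323 = 2.456 mg/L.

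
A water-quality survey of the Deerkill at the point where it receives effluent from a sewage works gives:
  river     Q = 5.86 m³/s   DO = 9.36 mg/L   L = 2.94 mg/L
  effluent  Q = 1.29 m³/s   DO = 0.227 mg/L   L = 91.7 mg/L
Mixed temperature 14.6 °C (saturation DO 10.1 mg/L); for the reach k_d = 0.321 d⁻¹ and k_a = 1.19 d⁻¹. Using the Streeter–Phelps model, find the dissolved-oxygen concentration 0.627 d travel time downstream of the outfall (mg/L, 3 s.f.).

DO ≈ 6.56 mg/L

Mixed DO = (5.86×9.36 + 1.29×0.227)/(5.86+1.29) = 55.14/7.150 = 7.712 mg/L.
Mixed L₀ = (5.86×2.94 + 1.29×91.7)/(7.150) = 135.5/7.150 = 18.95 mg/L.
Initial deficit D₀ = C_s − DO₀ = 10.1 − 7.712 = 2.388 mg/L.
D(0.627) = [0.321×18.95/(1.19−0.321)](e^(−0.321×0.627) − e^(−1.19×0.627)) + 2.388 e^(−1.19×0.627)
= 7.001 × (0.8177 − 0.4742) + 2.388 × 0.4742 = 3.537 mg/L.
DO = 10.1 − 3.537 = 6.563 mg/L.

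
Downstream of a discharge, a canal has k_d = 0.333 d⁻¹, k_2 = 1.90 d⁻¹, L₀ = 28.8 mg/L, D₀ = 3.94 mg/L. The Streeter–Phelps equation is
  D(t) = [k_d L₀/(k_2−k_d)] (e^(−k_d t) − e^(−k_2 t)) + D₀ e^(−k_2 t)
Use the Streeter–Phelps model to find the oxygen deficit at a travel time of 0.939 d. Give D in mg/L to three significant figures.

k_d L₀/(k_2−k_d) = 0.333×28.8/(1.90−0.333) = 9.590/1.567 = 6.120 mg/L.
e^(−k_d t) = e^(−0.333×0.9390) = 0.7315; e^(−k_2 t) = e^(−1.90×0.9390) = 0.1679.
D = 6.120 × (0.7315 − 0.1679) + 3.94 × 0.1679 = 3.449 + 0.6617 = 4.111 mg/L.

D ≈ 4.11 mg/L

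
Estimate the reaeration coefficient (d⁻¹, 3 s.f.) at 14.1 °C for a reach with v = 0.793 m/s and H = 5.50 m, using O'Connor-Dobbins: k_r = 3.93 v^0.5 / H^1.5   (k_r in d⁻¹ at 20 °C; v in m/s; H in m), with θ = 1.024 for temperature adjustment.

k_r(20) = 3.93 × 0.793^0.5 / 5.50^1.5 = 3.93 × 0.8905 / 12.90 = 0.2713 d⁻¹.
k_r(14.1) = 0.2713 × 1.024^(14.1−20) = 0.2713 × 0.8694 = 0.2359 d⁻¹.

k_r ≈ 0.236 d⁻¹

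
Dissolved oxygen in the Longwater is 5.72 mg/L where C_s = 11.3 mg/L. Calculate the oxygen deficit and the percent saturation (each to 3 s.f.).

D ≈ 5.58 mg/L; 50.6 % saturation

D = C_s − C = 11.3 − 5.72 = 5.58 mg/L.
% saturation = 5.72/11.3 × 100 = 50.6 %.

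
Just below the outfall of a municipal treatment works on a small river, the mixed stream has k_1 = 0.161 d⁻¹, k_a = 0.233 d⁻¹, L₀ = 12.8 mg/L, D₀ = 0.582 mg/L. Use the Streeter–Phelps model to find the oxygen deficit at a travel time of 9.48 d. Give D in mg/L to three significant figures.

D ≈ 3.14 mg/L

k_1 L₀/(k_a−k_1) = 0.161×12.8/(0.233−0.161) = 2.061/0.07200 = 28.62 mg/L.
e^(−k_1 t) = e^(−0.161×9.480) = 0.2173; e^(−k_a t) = e^(−0.233×9.480) = 0.1098.
D = 28.62 × (0.2173 − 0.1098) + 0.582 × 0.1098 = 3.077 + 0.06392 = 3.141 mg/L.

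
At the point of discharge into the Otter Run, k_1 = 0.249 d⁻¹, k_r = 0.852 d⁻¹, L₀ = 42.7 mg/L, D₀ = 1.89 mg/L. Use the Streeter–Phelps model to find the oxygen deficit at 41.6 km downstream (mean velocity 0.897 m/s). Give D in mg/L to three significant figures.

Travel time t = x/v = 41.6 km / (0.897 m/s) = 41600 m / 0.897 m/s = 46380 s = 0.5368 d.
k_1 L₀/(k_r−k_1) = 0.249×42.7/(0.852−0.249) = 10.63/0.6030 = 17.63 mg/L.
e^(−k_1 t) = e^(−0.249×0.5368) = 0.8749; e^(−k_r t) = e^(−0.852×0.5368) = 0.6330.
D = 17.63 × (0.8749 − 0.6330) + 1.89 × 0.6330 = 4.266 + 1.196 = 5.462 mg/L.

D ≈ 5.46 mg/L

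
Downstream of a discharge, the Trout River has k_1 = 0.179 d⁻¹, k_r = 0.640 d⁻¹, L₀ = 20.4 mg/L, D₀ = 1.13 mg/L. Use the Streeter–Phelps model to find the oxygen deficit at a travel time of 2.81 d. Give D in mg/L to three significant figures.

k_1 L₀/(k_r−k_1) = 0.179×20.4/(0.640−0.179) = 3.652/0.4610 = 7.921 mg/L.
e^(−k_1 t) = e^(−0.179×2.810) = 0.6047; e^(−k_r t) = e^(−0.640×2.810) = 0.1656.
D = 7.921 × (0.6047 − 0.1656) + 1.13 × 0.1656 = 3.479 + 0.1871 = 3.666 mg/L.

D ≈ 3.67 mg/L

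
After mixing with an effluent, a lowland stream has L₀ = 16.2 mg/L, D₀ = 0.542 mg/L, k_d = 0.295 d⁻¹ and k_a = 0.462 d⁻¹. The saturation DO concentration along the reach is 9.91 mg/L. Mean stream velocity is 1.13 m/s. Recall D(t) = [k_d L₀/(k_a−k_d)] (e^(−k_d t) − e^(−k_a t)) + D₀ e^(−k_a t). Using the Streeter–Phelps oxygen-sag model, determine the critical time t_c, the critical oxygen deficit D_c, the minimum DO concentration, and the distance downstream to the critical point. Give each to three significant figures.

t_c = [1/(k_a−k_d)] ln[(k_a/k_d)(1 − D₀(k_a−k_d)/(k_d L₀))]
= [1/(0.462−0.295)] ln[(0.462/0.295)(1 − 0.542×0.1670/(0.295×16.2))]
= (1/0.1670) ln[1.566 × 0.9811] = 5.988 × ln(1.536) = 5.988 × 0.4295 = 2.572 d.
L(t_c) = L₀ e^(−k_d t_c) = 16.2 × 0.4683 = 7.586 mg/L, and at the critical point k_a D_c = k_d L, so D_c = (0.295/0.462) × 7.586 = 4.844 mg/L.
Minimum DO = C_s − D_c = 9.91 − 4.844 = 5.066 mg/L.
x_c = v t_c = 1.13 m/s × 2.572 d × 86400 s/d = 251100 m ≈ 251 km.

t_c ≈ 2.57 d; D_c ≈ 4.84 mg/L; min DO ≈ 5.07 mg/L; x_c ≈ 251 km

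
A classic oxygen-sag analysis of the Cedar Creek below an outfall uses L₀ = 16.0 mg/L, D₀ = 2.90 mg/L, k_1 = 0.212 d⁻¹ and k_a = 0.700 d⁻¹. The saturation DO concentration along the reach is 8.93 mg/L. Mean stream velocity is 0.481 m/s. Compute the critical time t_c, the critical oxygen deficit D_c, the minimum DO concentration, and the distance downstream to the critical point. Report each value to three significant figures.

t_c ≈ 1.34 d; D_c ≈ 3.65 mg/L; min DO ≈ 5.28 mg/L; x_c ≈ 55.7 km

With k_a/k_1 = 3.302 and 1 − D₀(k_a−k_1)/(k_1 L₀) = 0.5828,
t_c = ln(3.302 × 0.5828) / (0.700 − 0.212) = ln(1.924) / 0.4880 = 0.6546/0.4880 = 1.341 d.
D_c = (k_1/k_a) L₀ e^(−k_1 t_c) = (0.212/0.700) × 16.0 × e^(−0.212×1.341) = 0.3029 × 16.0 × 0.7525 = 3.646 mg/L.
Minimum DO = C_s − D_c = 8.93 − 3.646 = 5.284 mg/L.
x_c = v t_c = 0.481 m/s × 1.341 d × 86400 s/d = 55740 m ≈ 55.7 km.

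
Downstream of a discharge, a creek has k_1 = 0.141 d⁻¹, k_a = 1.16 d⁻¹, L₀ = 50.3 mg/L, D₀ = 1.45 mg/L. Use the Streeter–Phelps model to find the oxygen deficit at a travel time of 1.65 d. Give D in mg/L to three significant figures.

k_1 L₀/(k_a−k_1) = 0.141×50.3/(1.16−0.141) = 7.092/1.019 = 6.960 mg/L.
e^(−k_1 t) = e^(−0.141×1.650) = 0.7924; e^(−k_a t) = e^(−1.16×1.650) = 0.1475.
D = 6.960 × (0.7924 − 0.1475) + 1.45 × 0.1475 = 4.489 + 0.2139 = 4.703 mg/L.

D ≈ 4.70 mg/L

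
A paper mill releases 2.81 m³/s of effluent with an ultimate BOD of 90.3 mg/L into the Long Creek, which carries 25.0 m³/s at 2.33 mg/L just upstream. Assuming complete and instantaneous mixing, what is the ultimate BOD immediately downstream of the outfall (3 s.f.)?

11.2 mg/L

Flow-weighted mixing: C = (Q_r C_r + Q_w C_w)/(Q_r + Q_w)
= (25.0×2.33 + 2.81×90.3)/(25.0 + 2.81) = 312.0/27.81 = 11.22 mg/L.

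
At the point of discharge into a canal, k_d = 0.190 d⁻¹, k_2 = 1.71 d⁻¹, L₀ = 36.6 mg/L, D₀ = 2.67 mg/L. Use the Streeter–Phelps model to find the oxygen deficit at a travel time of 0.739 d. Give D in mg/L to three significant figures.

D ≈ 3.44 mg/L

k_d L₀/(k_2−k_d) = 0.190×36.6/(1.71−0.190) = 6.954/1.520 = 4.575 mg/L.
e^(−k_d t) = e^(−0.190×0.7390) = 0.8690; e^(−k_2 t) = e^(−1.71×0.7390) = 0.2826.
D = 4.575 × (0.8690 − 0.2826) + 2.67 × 0.2826 = 2.683 + 0.7546 = 3.437 mg/L.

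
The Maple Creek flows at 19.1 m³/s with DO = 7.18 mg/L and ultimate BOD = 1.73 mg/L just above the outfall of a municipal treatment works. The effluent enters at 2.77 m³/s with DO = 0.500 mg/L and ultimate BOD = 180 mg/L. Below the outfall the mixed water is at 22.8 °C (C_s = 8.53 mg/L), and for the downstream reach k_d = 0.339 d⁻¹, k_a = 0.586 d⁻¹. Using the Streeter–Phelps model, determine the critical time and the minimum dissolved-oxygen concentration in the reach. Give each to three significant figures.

t_c ≈ 1.94 d; minimum DO ≈ 1.25 mg/L

Mixed DO = (19.1×7.18 + 2.77×0.500)/(19.1+2.77) = 138.5/21.87 = 6.334 mg/L.
Mixed L₀ = (19.1×1.73 + 2.77×180)/(21.87) = 531.6/21.87 = 24.31 mg/L.
Initial deficit D₀ = C_s − DO₀ = 8.53 − 6.334 = 2.196 mg/L.
t_c = (1/0.2470) ln[(0.586/0.339)(1 − 2.196×0.2470/(0.339×24.31))] = 4.049 × ln(1.615) = 1.940 d.
D_c = (0.339/0.586) × 24.31 × e^(−0.339×1.940) = 0.5785 × 24.31 × 0.5180 = 7.285 mg/L.
Minimum DO = 8.53 − 7.285 = 1.245 mg/L.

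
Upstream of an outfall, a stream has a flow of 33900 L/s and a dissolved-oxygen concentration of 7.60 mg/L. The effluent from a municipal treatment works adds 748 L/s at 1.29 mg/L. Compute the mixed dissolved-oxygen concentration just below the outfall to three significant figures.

Flow-weighted mixing: C = (Q_r C_r + Q_w C_w)/(Q_r + Q_w)
= (33900×7.60 + 748×1.29)/(33900 + 748) = 258600/34650 = 7.464 mg/L.

7.46 mg/L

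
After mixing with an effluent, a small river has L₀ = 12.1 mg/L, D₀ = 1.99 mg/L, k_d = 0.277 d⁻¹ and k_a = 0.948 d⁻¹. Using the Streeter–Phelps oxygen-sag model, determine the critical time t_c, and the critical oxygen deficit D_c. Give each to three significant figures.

At the critical point dD/dt = 0, so k_d L₀ e^(−k_d t) = k_a D. Substituting D(t) from the Streeter–Phelps equation and solving for t gives
t_c = ln[(k_a/k_d)(1 − D₀(k_a−k_d)/(k_d L₀))] / (k_a−k_d).
Here k_a−k_d = 0.6710 d⁻¹ and 1 − D₀(k_a−k_d)/(k_d L₀) = 1 − 1.99×0.6710/(0.277×12.1) = 0.6016, so
t_c = ln(3.422 × 0.6016) / 0.6710 = 0.7222 / 0.6710 = 1.076 d.
D_c = (k_d/k_a) L₀ e^(−k_d t_c) = (0.277/0.948) × 12.1 × e^(−0.277×1.076) = 0.2922 × 12.1 × 0.7422 = 2.624 mg/L.

t_c ≈ 1.08 d; D_c ≈ 2.62 mg/L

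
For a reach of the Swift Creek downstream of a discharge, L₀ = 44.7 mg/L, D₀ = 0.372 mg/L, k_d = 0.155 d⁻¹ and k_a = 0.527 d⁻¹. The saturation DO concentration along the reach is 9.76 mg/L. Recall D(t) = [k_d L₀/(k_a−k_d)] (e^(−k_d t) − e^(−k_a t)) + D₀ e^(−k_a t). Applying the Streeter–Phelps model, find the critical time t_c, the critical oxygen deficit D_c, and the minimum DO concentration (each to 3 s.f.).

At the critical point dD/dt = 0, so k_d L₀ e^(−k_d t) = k_a D. Substituting D(t) from the Streeter–Phelps equation and solving for t gives
t_c = ln[(k_a/k_d)(1 − D₀(k_a−k_d)/(k_d L₀))] / (k_a−k_d).
Here k_a−k_d = 0.3720 d⁻¹ and 1 − D₀(k_a−k_d)/(k_d L₀) = 1 − 0.372×0.3720/(0.155×44.7) = 0.9800, so
t_c = ln(3.400 × 0.9800) / 0.3720 = 1.204 / 0.3720 = 3.235 d.
D_c = (k_d/k_a) L₀ e^(−k_d t_c) = (0.155/0.527) × 44.7 × e^(−0.155×3.235) = 0.2941 × 44.7 × 0.6056 = 7.962 mg/L.
Minimum DO = C_s − D_c = 9.76 − 7.962 = 1.798 mg/L.

t_c ≈ 3.24 d; D_c ≈ 7.96 mg/L; min DO ≈ 1.80 mg/L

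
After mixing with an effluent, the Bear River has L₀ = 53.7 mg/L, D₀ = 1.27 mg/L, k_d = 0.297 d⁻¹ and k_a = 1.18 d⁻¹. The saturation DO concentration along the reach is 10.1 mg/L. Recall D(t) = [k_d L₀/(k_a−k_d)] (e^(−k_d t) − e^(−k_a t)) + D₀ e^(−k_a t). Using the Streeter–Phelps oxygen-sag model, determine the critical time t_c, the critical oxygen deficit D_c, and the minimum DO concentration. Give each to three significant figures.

t_c ≈ 1.48 d; D_c ≈ 8.71 mg/L; min DO ≈ 1.39 mg/L

At the critical point dD/dt = 0, so k_d L₀ e^(−k_d t) = k_a D. Substituting D(t) from the Streeter–Phelps equation and solving for t gives
t_c = ln[(k_a/k_d)(1 − D₀(k_a−k_d)/(k_d L₀))] / (k_a−k_d).
Here k_a−k_d = 0.8830 d⁻¹ and 1 − D₀(k_a−k_d)/(k_d L₀) = 1 − 1.27×0.8830/(0.297×53.7) = 0.9297, so
t_c = ln(3.973 × 0.9297) / 0.8830 = 1.307 / 0.8830 = 1.480 d.
D_c = (k_d/k_a) L₀ e^(−k_d t_c) = (0.297/1.18) × 53.7 × e^(−0.297×1.480) = 0.2517 × 53.7 × 0.6444 = 8.709 mg/L.
Minimum DO = C_s − D_c = 10.1 − 8.709 = 1.391 mg/L.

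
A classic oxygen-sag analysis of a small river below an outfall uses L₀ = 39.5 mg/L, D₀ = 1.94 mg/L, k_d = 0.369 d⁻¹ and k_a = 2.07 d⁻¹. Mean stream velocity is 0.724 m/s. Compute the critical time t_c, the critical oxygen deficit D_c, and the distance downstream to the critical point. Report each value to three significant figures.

With k_a/k_d = 5.610 and 1 − D₀(k_a−k_d)/(k_d L₀) = 0.7736,
t_c = ln(5.610 × 0.7736) / (2.07 − 0.369) = ln(4.340) / 1.701 = 1.468/1.701 = 0.8629 d.
L(t_c) = L₀ e^(−k_d t_c) = 39.5 × 0.7273 = 28.73 mg/L, and at the critical point k_a D_c = k_d L, so D_c = (0.369/2.07) × 28.73 = 5.121 mg/L.
x_c = v t_c = 0.724 m/s × 0.8629 d × 86400 s/d = 53980 m ≈ 54.0 km.

t_c ≈ 0.863 d; D_c ≈ 5.12 mg/L; x_c ≈ 54.0 km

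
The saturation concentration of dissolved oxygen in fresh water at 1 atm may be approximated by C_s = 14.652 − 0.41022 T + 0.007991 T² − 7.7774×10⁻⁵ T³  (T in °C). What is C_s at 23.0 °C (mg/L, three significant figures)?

C_s ≈ 8.50 mg/L

C_s = 14.652 − 0.41022×23.0 + 0.007991×23.0² − 7.7774×10⁻⁵×23.0³ = 8.498 mg/L.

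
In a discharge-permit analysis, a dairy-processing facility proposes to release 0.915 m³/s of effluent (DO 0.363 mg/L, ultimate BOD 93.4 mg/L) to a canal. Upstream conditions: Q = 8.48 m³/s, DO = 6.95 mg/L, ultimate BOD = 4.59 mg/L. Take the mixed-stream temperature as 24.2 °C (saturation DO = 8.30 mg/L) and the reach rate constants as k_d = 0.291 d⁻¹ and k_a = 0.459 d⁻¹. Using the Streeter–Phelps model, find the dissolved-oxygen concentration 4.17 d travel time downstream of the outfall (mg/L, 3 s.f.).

Mixed DO = (8.48×6.95 + 0.915×0.363)/(8.48+0.915) = 59.27/9.395 = 6.308 mg/L.
Mixed L₀ = (8.48×4.59 + 0.915×93.4)/(9.395) = 124.4/9.395 = 13.24 mg/L.
Initial deficit D₀ = C_s − DO₀ = 8.30 − 6.308 = 1.992 mg/L.
D(4.17) = [0.291×13.24/(0.459−0.291)](e^(−0.291×4.17) − e^(−0.459×4.17)) + 1.992 e^(−0.459×4.17)
= 22.93 × (0.2972 − 0.1475) + 1.992 × 0.1475 = 3.726 mg/L.
DO = 8.30 − 3.726 = 4.574 mg/L.

DO ≈ 4.57 mg/L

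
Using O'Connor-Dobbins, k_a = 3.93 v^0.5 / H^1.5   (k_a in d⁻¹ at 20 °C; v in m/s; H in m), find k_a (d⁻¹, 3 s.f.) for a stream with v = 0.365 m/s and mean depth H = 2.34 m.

k_a = 3.93 × 0.365^0.5 / 2.34^1.5 = 3.93 × 0.6042 / 3.580 = 0.6633 d⁻¹.

k_a ≈ 0.663 d⁻¹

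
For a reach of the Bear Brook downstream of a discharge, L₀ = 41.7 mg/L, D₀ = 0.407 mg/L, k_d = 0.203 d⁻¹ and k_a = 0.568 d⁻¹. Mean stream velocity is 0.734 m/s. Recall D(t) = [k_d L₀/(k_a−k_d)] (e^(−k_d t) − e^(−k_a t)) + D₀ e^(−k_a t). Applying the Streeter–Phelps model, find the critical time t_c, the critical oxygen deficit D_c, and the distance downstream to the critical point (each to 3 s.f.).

t_c ≈ 2.77 d; D_c ≈ 8.49 mg/L; x_c ≈ 176 km

At the critical point dD/dt = 0, so k_d L₀ e^(−k_d t) = k_a D. Substituting D(t) from the Streeter–Phelps equation and solving for t gives
t_c = ln[(k_a/k_d)(1 − D₀(k_a−k_d)/(k_d L₀))] / (k_a−k_d).
Here k_a−k_d = 0.3650 d⁻¹ and 1 − D₀(k_a−k_d)/(k_d L₀) = 1 − 0.407×0.3650/(0.203×41.7) = 0.9825, so
t_c = ln(2.798 × 0.9825) / 0.3650 = 1.011 / 0.3650 = 2.770 d.
D_c = (k_d/k_a) L₀ e^(−k_d t_c) = (0.203/0.568) × 41.7 × e^(−0.203×2.770) = 0.3574 × 41.7 × 0.5698 = 8.493 mg/L.
x_c = v t_c = 0.734 m/s × 2.770 d × 86400 s/d = 175700 m ≈ 176 km.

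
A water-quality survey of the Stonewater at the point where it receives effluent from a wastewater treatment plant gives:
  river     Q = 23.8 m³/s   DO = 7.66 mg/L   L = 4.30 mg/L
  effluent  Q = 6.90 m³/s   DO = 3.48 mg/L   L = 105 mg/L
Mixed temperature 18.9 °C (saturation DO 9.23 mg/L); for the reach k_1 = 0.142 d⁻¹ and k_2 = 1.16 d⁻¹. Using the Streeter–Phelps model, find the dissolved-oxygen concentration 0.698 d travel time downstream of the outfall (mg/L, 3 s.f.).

Mixed DO = (23.8×7.66 + 6.90×3.48)/(23.8+6.90) = 206.3/30.70 = 6.721 mg/L.
Mixed L₀ = (23.8×4.30 + 6.90×105)/(30.70) = 826.8/30.70 = 26.93 mg/L.
Initial deficit D₀ = C_s − DO₀ = 9.23 − 6.721 = 2.509 mg/L.
D(0.698) = [0.142×26.93/(1.16−0.142)](e^(−0.142×0.698) − e^(−1.16×0.698)) + 2.509 e^(−1.16×0.698)
= 3.757 × (0.9056 − 0.4450) + 2.509 × 0.4450 = 2.847 mg/L.
DO = 9.23 − 2.847 = 6.383 mg/L.

DO ≈ 6.38 mg/L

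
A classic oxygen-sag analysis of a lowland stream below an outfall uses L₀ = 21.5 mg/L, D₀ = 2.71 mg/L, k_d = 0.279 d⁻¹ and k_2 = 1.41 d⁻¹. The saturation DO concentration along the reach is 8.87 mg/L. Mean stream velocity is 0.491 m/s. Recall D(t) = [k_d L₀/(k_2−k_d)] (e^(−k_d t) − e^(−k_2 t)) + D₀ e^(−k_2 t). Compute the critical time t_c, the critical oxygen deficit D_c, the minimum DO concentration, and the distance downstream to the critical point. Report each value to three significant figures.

t_c = [1/(k_2−k_d)] ln[(k_2/k_d)(1 − D₀(k_2−k_d)/(k_d L₀))]
= [1/(1.41−0.279)] ln[(1.41/0.279)(1 − 2.71×1.131/(0.279×21.5))]
= (1/1.131) ln[5.054 × 0.4890] = 0.8842 × ln(2.471) = 0.8842 × 0.9048 = 0.8000 d.
L(t_c) = L₀ e^(−k_d t_c) = 21.5 × 0.8000 = 17.20 mg/L, and at the critical point k_2 D_c = k_d L, so D_c = (0.279/1.41) × 17.20 = 3.403 mg/L.
Minimum DO = C_s − D_c = 8.87 − 3.403 = 5.467 mg/L.
x_c = v t_c = 0.491 m/s × 0.8000 d × 86400 s/d = 33940 m ≈ 33.9 km.

t_c ≈ 0.800 d; D_c ≈ 3.40 mg/L; min DO ≈ 5.47 mg/L; x_c ≈ 33.9 km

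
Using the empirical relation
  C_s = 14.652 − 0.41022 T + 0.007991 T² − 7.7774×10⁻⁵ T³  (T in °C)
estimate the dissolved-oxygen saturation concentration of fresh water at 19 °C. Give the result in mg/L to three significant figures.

C_s = 14.652 − 0.41022×19 + 0.007991×19² − 7.7774×10⁻⁵×19³ = 9.209 mg/L.

C_s ≈ 9.21 mg/L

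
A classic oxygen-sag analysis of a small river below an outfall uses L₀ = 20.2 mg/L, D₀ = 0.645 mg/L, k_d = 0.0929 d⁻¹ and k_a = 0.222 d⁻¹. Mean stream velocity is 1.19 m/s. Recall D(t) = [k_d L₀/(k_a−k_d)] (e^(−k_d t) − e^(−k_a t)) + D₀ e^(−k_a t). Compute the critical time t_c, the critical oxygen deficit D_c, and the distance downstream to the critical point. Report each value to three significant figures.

At the critical point dD/dt = 0, so k_d L₀ e^(−k_d t) = k_a D. Substituting D(t) from the Streeter–Phelps equation and solving for t gives
t_c = ln[(k_a/k_d)(1 − D₀(k_a−k_d)/(k_d L₀))] / (k_a−k_d).
Here k_a−k_d = 0.1291 d⁻¹ and 1 − D₀(k_a−k_d)/(k_d L₀) = 1 − 0.645×0.1291/(0.0929×20.2) = 0.9556, so
t_c = ln(2.390 × 0.9556) / 0.1291 = 0.8258 / 0.1291 = 6.396 d.
L(t_c) = L₀ e^(−k_d t_c) = 20.2 × 0.5520 = 11.15 mg/L, and at the critical point k_a D_c = k_d L, so D_c = (0.0929/0.222) × 11.15 = 4.666 mg/L.
x_c = v t_c = 1.19 m/s × 6.396 d × 86400 s/d = 657600 m ≈ 658 km.

t_c ≈ 6.40 d; D_c ≈ 4.67 mg/L; x_c ≈ 658 km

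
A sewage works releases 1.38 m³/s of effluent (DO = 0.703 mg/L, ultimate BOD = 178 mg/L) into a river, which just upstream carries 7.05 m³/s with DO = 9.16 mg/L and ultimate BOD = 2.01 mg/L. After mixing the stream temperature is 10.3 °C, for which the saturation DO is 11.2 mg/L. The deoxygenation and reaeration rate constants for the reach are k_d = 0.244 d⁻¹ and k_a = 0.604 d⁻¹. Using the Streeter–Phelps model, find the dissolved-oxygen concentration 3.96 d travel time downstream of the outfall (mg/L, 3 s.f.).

Mixed DO = (7.05×9.16 + 1.38×0.703)/(7.05+1.38) = 65.55/8.430 = 7.776 mg/L.
Mixed L₀ = (7.05×2.01 + 1.38×178)/(8.430) = 259.8/8.430 = 30.82 mg/L.
Initial deficit D₀ = C_s − DO₀ = 11.2 − 7.776 = 3.424 mg/L.
D(3.96) = [0.244×30.82/(0.604−0.244)](e^(−0.244×3.96) − e^(−0.604×3.96)) + 3.424 e^(−0.604×3.96)
= 20.89 × (0.3805 − 0.09146) + 3.424 × 0.09146 = 6.351 mg/L.
DO = 11.2 − 6.351 = 4.849 mg/L.

DO ≈ 4.85 mg/L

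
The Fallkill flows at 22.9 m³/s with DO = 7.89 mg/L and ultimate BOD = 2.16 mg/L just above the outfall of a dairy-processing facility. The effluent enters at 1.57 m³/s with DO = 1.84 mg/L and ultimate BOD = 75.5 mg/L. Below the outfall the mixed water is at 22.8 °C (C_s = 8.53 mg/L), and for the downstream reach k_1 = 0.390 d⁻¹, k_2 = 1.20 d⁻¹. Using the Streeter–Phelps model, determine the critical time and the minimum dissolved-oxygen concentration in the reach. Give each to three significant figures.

t_c ≈ 0.928 d; minimum DO ≈ 6.98 mg/L

Mixed DO = (22.9×7.89 + 1.57×1.84)/(22.9+1.57) = 183.6/24.47 = 7.502 mg/L.
Mixed L₀ = (22.9×2.16 + 1.57×75.5)/(24.47) = 168.0/24.47 = 6.866 mg/L.
Initial deficit D₀ = C_s − DO₀ = 8.53 − 7.502 = 1.028 mg/L.
t_c = (1/0.8100) ln[(1.20/0.390)(1 − 1.028×0.8100/(0.390×6.866))] = 1.235 × ln(2.120) = 0.9276 d.
D_c = (0.390/1.20) × 6.866 × e^(−0.390×0.9276) = 0.3250 × 6.866 × 0.6964 = 1.554 mg/L.
Minimum DO = 8.53 − 1.554 = 6.976 mg/L.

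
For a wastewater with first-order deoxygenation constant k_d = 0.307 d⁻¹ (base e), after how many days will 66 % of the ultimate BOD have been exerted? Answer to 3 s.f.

y/L₀ = 1 − e^(−k_d t) = 0.66 ⇒ e^(−k_d t) = 0.340
t = −ln(0.340) / 0.307 = 1.079 / 0.307 = 3.514 d.

t ≈ 3.51 d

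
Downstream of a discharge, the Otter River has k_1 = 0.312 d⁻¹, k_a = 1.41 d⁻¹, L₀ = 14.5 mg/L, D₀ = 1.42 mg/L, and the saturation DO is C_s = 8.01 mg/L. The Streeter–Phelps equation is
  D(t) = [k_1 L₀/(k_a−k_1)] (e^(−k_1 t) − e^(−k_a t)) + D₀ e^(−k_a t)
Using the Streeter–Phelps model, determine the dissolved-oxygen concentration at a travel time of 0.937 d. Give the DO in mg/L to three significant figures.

k_1 L₀/(k_a−k_1) = 0.312×14.5/(1.41−0.312) = 4.524/1.098 = 4.120 mg/L.
e^(−k_1 t) = e^(−0.312×0.9370) = 0.7465; e^(−k_a t) = e^(−1.41×0.9370) = 0.2668.
D = 4.120 × (0.7465 − 0.2668) + 1.42 × 0.2668 = 1.976 + 0.3789 = 2.355 mg/L.
DO = C_s − D = 8.01 − 2.355 = 5.655 mg/L.

DO ≈ 5.65 mg/L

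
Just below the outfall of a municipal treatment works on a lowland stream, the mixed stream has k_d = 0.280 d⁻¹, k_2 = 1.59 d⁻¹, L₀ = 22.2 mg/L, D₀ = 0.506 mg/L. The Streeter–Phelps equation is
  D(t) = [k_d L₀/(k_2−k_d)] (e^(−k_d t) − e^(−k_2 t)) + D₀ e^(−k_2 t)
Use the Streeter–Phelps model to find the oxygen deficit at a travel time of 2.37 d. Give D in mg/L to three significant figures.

D ≈ 2.35 mg/L

k_d L₀/(k_2−k_d) = 0.280×22.2/(1.59−0.280) = 6.216/1.310 = 4.745 mg/L.
e^(−k_d t) = e^(−0.280×2.370) = 0.5150; e^(−k_2 t) = e^(−1.59×2.370) = 0.02309.
D = 4.745 × (0.5150 − 0.02309) + 0.506 × 0.02309 = 2.334 + 0.01168 = 2.346 mg/L.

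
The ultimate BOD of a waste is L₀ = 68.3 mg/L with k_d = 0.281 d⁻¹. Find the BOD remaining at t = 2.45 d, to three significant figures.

L ≈ 34.3 mg/L

L_t = L₀ e^(−k_d t) = 68.3 × e^(−0.281×2.45) = 68.3 × 0.5024 = 34.31 mg/L.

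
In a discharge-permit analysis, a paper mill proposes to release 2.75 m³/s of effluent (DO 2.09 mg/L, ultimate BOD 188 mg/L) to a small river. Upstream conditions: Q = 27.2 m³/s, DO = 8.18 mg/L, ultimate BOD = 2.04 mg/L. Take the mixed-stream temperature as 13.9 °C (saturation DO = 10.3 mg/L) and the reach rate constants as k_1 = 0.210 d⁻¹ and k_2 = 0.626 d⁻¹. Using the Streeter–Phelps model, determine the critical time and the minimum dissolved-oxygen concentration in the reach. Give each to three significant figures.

t_c ≈ 1.84 d; minimum DO ≈ 5.95 mg/L

Mixed DO = (27.2×8.18 + 2.75×2.09)/(27.2+2.75) = 228.2/29.95 = 7.621 mg/L.
Mixed L₀ = (27.2×2.04 + 2.75×188)/(29.95) = 572.5/29.95 = 19.11 mg/L.
Initial deficit D₀ = C_s − DO₀ = 10.3 − 7.621 = 2.679 mg/L.
t_c = (1/0.4160) ln[(0.626/0.210)(1 − 2.679×0.4160/(0.210×19.11))] = 2.404 × ln(2.153) = 1.844 d.
D_c = (0.210/0.626) × 19.11 × e^(−0.210×1.844) = 0.3355 × 19.11 × 0.6790 = 4.354 mg/L.
Minimum DO = 10.3 − 4.354 = 5.946 mg/L.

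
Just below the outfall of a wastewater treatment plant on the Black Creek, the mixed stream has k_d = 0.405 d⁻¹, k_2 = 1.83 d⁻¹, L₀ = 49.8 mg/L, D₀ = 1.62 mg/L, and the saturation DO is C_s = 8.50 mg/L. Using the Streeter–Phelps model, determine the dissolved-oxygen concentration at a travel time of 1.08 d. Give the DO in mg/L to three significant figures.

DO ≈ 1.10 mg/L

k_d L₀/(k_2−k_d) = 0.405×49.8/(1.83−0.405) = 20.17/1.425 = 14.15 mg/L.
e^(−k_d t) = e^(−0.405×1.080) = 0.6457; e^(−k_2 t) = e^(−1.83×1.080) = 0.1386.
D = 14.15 × (0.6457 − 0.1386) + 1.62 × 0.1386 = 7.178 + 0.2245 = 7.402 mg/L.
DO = C_s − D = 8.50 − 7.402 = 1.098 mg/L.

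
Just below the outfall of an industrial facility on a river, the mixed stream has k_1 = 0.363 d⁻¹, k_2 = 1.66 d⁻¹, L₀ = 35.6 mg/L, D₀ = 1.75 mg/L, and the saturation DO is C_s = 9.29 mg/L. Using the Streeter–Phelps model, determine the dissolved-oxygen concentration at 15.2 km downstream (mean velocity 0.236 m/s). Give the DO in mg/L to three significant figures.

DO ≈ 4.07 mg/L

Travel time t = x/v = 15.2 km / (0.236 m/s) = 15200 m / 0.236 m/s = 64410 s = 0.7454 d.
k_1 L₀/(k_2−k_1) = 0.363×35.6/(1.66−0.363) = 12.92/1.297 = 9.964 mg/L.
e^(−k_1 t) = e^(−0.363×0.7454) = 0.7629; e^(−k_2 t) = e^(−1.66×0.7454) = 0.2901.
D = 9.964 × (0.7629 − 0.2901) + 1.75 × 0.2901 = 4.711 + 0.5077 = 5.218 mg/L.
DO = C_s − D = 9.29 − 5.218 = 4.072 mg/L.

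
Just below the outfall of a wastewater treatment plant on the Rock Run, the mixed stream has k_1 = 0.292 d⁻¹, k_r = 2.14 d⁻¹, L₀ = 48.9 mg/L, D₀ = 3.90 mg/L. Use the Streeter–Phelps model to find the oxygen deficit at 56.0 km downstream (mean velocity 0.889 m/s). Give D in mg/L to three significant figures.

D ≈ 5.44 mg/L

Travel time t = x/v = 56.0 km / (0.889 m/s) = 56000 m / 0.889 m/s = 62990 s = 0.7291 d.
k_1 L₀/(k_r−k_1) = 0.292×48.9/(2.14−0.292) = 14.28/1.848 = 7.727 mg/L.
e^(−k_1 t) = e^(−0.292×0.7291) = 0.8082; e^(−k_r t) = e^(−2.14×0.7291) = 0.2101.
D = 7.727 × (0.8082 − 0.2101) + 3.90 × 0.2101 = 4.622 + 0.8193 = 5.441 mg/L.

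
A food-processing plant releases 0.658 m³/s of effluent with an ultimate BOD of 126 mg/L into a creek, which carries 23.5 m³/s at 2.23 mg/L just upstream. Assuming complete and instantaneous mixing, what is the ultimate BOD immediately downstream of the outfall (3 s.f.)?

5.60 mg/L

Flow-weighted mixing: C = (Q_r C_r + Q_w C_w)/(Q_r + Q_w)
= (23.5×2.23 + 0.658×126)/(23.5 + 0.658) = 135.3/24.16 = 5.601 mg/L.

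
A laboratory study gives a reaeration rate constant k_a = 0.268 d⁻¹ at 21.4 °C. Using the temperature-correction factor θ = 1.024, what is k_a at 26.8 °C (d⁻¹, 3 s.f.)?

k_a(T₂) = k_a(T₁) · θ^(T₂−T₁) = 0.268 × 1.024^(26.8−21.4)
= 0.268 × 1.024^5.40 = 0.268 × 1.137 = 0.3046 d⁻¹.

k_a ≈ 0.305 d⁻¹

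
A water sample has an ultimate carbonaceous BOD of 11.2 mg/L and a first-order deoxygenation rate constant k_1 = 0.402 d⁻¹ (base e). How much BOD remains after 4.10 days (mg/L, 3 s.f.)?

L ≈ 2.15 mg/L

L_t = L₀ e^(−k_1 t) = 11.2 × e^(−0.402×4.10) = 11.2 × 0.1924 = 2.155 mg/L.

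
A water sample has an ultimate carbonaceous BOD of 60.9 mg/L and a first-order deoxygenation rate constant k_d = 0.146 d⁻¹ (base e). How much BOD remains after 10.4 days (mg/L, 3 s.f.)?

L_t = L₀ e^(−k_d t) = 60.9 × e^(−0.146×10.4) = 60.9 × 0.2191 = 13.34 mg/L.

L ≈ 13.3 mg/L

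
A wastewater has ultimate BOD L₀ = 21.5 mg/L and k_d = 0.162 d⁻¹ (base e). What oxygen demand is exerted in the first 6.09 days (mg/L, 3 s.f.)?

y ≈ 13.5 mg/L

y_t = L₀(1 − e^(−k_d t)) = 21.5 × (1 − e^(−0.162×6.09))
= 21.5 × (1 − 0.3728) = 21.5 × 0.6272 = 13.48 mg/L.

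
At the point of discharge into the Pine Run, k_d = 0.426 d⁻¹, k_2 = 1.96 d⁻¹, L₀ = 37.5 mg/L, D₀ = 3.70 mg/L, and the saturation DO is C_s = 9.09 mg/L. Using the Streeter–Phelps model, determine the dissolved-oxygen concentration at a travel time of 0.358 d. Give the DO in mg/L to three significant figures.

DO ≈ 3.48 mg/L

k_d L₀/(k_2−k_d) = 0.426×37.5/(1.96−0.426) = 15.97/1.534 = 10.41 mg/L.
e^(−k_d t) = e^(−0.426×0.3580) = 0.8586; e^(−k_2 t) = e^(−1.96×0.3580) = 0.4958.
D = 10.41 × (0.8586 − 0.4958) + 3.70 × 0.4958 = 3.778 + 1.834 = 5.612 mg/L.
DO = C_s − D = 9.09 − 5.612 = 3.478 mg/L.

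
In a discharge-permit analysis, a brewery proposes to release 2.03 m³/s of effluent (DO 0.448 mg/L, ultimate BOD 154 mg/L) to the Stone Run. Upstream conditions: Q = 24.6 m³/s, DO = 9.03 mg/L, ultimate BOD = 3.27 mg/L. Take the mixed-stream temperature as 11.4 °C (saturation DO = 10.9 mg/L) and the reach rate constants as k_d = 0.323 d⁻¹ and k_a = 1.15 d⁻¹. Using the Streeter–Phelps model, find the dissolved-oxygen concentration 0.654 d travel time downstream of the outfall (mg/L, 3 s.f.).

Mixed DO = (24.6×9.03 + 2.03×0.448)/(24.6+2.03) = 223.0/26.63 = 8.376 mg/L.
Mixed L₀ = (24.6×3.27 + 2.03×154)/(26.63) = 393.1/26.63 = 14.76 mg/L.
Initial deficit D₀ = C_s − DO₀ = 10.9 − 8.376 = 2.524 mg/L.
D(0.654) = [0.323×14.76/(1.15−0.323)](e^(−0.323×0.654) − e^(−1.15×0.654)) + 2.524 e^(−1.15×0.654)
= 5.765 × (0.8096 − 0.4714) + 2.524 × 0.4714 = 3.140 mg/L.
DO = 10.9 − 3.140 = 7.760 mg/L.

DO ≈ 7.76 mg/L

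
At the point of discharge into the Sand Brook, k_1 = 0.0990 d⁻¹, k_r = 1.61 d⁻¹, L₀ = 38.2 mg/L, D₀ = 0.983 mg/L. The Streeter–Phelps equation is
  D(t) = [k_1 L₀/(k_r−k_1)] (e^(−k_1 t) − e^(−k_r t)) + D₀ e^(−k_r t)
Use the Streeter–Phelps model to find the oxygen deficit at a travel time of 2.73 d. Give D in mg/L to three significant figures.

k_1 L₀/(k_r−k_1) = 0.0990×38.2/(1.61−0.0990) = 3.782/1.511 = 2.503 mg/L.
e^(−k_1 t) = e^(−0.0990×2.730) = 0.7632; e^(−k_r t) = e^(−1.61×2.730) = 0.01234.
D = 2.503 × (0.7632 − 0.01234) + 0.983 × 0.01234 = 1.879 + 0.01213 = 1.891 mg/L.

D ≈ 1.89 mg/L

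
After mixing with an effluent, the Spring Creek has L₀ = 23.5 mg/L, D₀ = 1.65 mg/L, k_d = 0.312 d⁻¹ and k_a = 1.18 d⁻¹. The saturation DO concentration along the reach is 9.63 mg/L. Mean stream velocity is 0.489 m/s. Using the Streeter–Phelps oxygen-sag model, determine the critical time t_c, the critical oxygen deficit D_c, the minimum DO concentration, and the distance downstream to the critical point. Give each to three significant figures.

With k_a/k_d = 3.782 and 1 − D₀(k_a−k_d)/(k_d L₀) = 0.8047,
t_c = ln(3.782 × 0.8047) / (1.18 − 0.312) = ln(3.043) / 0.8680 = 1.113/0.8680 = 1.282 d.
D_c = (k_d/k_a) L₀ e^(−k_d t_c) = (0.312/1.18) × 23.5 × e^(−0.312×1.282) = 0.2644 × 23.5 × 0.6703 = 4.165 mg/L.
Minimum DO = C_s − D_c = 9.63 − 4.165 = 5.465 mg/L.
x_c = v t_c = 0.489 m/s × 1.282 d × 86400 s/d = 54170 m ≈ 54.2 km.

t_c ≈ 1.28 d; D_c ≈ 4.16 mg/L; min DO ≈ 5.47 mg/L; x_c ≈ 54.2 km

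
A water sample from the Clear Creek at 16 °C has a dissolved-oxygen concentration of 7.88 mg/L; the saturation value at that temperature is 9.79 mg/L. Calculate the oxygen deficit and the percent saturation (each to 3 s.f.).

D ≈ 1.91 mg/L; 80.5 % saturation

D = C_s − C = 9.79 − 7.88 = 1.91 mg/L.
% saturation = 7.88/9.79 × 100 = 80.5 %.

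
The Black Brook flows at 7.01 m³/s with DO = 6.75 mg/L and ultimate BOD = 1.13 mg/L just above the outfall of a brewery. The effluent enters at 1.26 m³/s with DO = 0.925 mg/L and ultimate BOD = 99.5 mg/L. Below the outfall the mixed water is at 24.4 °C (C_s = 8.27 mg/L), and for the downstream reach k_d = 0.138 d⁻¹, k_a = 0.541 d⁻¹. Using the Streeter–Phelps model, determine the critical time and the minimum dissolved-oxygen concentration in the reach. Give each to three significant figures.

t_c ≈ 1.97 d; minimum DO ≈ 5.14 mg/L

Mixed DO = (7.01×6.75 + 1.26×0.925)/(7.01+1.26) = 48.48/8.270 = 5.863 mg/L.
Mixed L₀ = (7.01×1.13 + 1.26×99.5)/(8.270) = 133.3/8.270 = 16.12 mg/L.
Initial deficit D₀ = C_s − DO₀ = 8.27 − 5.863 = 2.407 mg/L.
t_c = (1/0.4030) ln[(0.541/0.138)(1 − 2.407×0.4030/(0.138×16.12))] = 2.481 × ln(2.210) = 1.968 d.
D_c = (0.138/0.541) × 16.12 × e^(−0.138×1.968) = 0.2551 × 16.12 × 0.7622 = 3.134 mg/L.
Minimum DO = 8.27 − 3.134 = 5.136 mg/L.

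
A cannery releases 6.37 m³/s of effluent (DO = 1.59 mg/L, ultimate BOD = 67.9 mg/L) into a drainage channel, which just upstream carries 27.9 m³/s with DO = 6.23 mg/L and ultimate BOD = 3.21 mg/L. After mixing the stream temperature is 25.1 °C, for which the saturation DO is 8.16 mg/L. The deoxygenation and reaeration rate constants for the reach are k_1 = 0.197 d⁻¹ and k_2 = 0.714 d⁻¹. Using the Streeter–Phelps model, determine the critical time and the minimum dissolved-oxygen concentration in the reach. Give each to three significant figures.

t_c ≈ 1.22 d; minimum DO ≈ 4.86 mg/L

Mixed DO = (27.9×6.23 + 6.37×1.59)/(27.9+6.37) = 183.9/34.27 = 5.368 mg/L.
Mixed L₀ = (27.9×3.21 + 6.37×67.9)/(34.27) = 522.1/34.27 = 15.23 mg/L.
Initial deficit D₀ = C_s − DO₀ = 8.16 − 5.368 = 2.792 mg/L.
t_c = (1/0.5170) ln[(0.714/0.197)(1 − 2.792×0.5170/(0.197×15.23))] = 1.934 × ln(1.881) = 1.222 d.
D_c = (0.197/0.714) × 15.23 × e^(−0.197×1.222) = 0.2759 × 15.23 × 0.7861 = 3.304 mg/L.
Minimum DO = 8.16 − 3.304 = 4.856 mg/L.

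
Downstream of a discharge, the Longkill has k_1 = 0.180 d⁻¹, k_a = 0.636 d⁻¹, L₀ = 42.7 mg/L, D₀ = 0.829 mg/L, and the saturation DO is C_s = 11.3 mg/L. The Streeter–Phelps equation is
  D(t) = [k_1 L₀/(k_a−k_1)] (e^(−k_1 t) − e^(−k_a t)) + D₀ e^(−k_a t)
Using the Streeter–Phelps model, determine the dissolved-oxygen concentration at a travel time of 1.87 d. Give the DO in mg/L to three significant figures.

DO ≈ 4.14 mg/L

k_1 L₀/(k_a−k_1) = 0.180×42.7/(0.636−0.180) = 7.686/0.4560 = 16.86 mg/L.
e^(−k_1 t) = e^(−0.180×1.870) = 0.7142; e^(−k_a t) = e^(−0.636×1.870) = 0.3044.
D = 16.86 × (0.7142 − 0.3044) + 0.829 × 0.3044 = 6.907 + 0.2524 = 7.159 mg/L.
DO = C_s − D = 11.3 − 7.159 = 4.141 mg/L.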